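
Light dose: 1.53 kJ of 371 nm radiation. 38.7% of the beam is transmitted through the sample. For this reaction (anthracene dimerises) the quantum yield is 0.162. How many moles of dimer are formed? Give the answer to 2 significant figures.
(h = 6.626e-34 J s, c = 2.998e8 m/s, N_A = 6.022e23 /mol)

Photon energy at 371 nm: hc/λ = (6.626e-34)(2.998e8)/(371e-9) = 5.354e-19 J.
Incident energy: 1.53 kJ = 1530 J.
Photons incident: 1530 / 5.354e-19 = 2.858e21, i.e. 2.858e21/6.022e23 = 0.004746 mol.
Fraction absorbed: 1 − 38.7/100 = 0.6130.
Photons absorbed: 0.6130 × 0.004746 = 0.002909 mol.
Product: Φ × n_abs = 0.162 × 0.002909 = 4.713e-4 mol.

4.7e-4 mol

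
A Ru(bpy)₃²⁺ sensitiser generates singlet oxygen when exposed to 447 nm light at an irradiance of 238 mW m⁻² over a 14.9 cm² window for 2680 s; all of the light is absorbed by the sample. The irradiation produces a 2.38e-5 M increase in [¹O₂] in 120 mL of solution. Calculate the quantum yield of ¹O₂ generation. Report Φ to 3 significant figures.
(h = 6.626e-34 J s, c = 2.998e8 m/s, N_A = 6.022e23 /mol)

Φ = 0.804

Product: (2.38e-5 M)(0.12 L) = 2.856e-6 mol.
Photon energy at 447 nm: hc/λ = (6.626e-34)(2.998e8)/(447e-9) = 4.444e-19 J.
Energy delivered: (238 mW m⁻²)(14.9e-4 m²)(2680 s) = 0.9504 J.
Photons incident: 0.9504 / 4.444e-19 = 2.139e18, i.e. 2.139e18/6.022e23 = 3.552e-6 mol.
Φ = 2.856e-6 mol / 3.552e-6 mol photons = 0.804.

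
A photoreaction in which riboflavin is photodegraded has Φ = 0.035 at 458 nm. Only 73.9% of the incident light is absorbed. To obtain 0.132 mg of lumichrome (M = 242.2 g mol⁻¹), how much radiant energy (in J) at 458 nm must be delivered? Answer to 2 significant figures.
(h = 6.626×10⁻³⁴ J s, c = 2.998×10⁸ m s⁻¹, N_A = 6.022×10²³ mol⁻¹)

5.5 J

Product: 0.132 mg / 242.2 g mol⁻¹ = 5.450×10⁻⁷ mol.
Photons that must be absorbed: 5.450×10⁻⁷ / 0.035 = 1.557×10⁻⁵ mol.
Incident photons needed: 1.557×10⁻⁵ / 0.739 = 2.107×10⁻⁵ mol.
Photon energy: hc/λ = 4.337×10⁻¹⁹ J; per mole, 2.612×10⁵ J mol⁻¹.
Energy required: 2.107×10⁻⁵ × 2.612×10⁵ = 5.5 J.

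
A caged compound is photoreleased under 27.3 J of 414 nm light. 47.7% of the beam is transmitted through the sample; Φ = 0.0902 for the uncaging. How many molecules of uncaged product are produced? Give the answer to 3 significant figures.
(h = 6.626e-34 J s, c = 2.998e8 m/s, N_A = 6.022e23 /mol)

2.68e18 molecules

Photon energy at 414 nm: hc/λ = (6.626e-34)(2.998e8)/(414e-9) = 4.798e-19 J.
Photons incident: 27.3 / 4.798e-19 = 5.690e19, i.e. 5.690e19/6.022e23 = 9.449e-5 mol.
Fraction absorbed: 1 − 47.7/100 = 0.5230.
Photons absorbed: 0.5230 × 9.449e-5 = 4.942e-5 mol.
Product: Φ × n_abs = 0.0902 × 4.942e-5 = 4.458e-6 mol.
As a count: 4.458e-6 × 6.022e23 = 2.68e18.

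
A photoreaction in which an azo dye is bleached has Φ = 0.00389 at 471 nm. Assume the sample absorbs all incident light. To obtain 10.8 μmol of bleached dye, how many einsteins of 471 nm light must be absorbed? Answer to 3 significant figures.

0.00278 einstein

Product: 10.8 μmol = 1.08e-5 mol.
Photons that must be absorbed: 1.08e-5 / 0.00389 = 0.002776 mol.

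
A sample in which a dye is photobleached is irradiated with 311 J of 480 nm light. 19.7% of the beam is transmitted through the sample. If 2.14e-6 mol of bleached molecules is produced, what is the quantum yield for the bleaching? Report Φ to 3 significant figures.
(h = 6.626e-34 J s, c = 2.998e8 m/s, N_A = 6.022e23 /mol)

Φ = 0.00214

Photon energy at 480 nm: hc/λ = (6.626e-34)(2.998e8)/(480e-9) = 4.138e-19 J.
Photons incident: 311 / 4.138e-19 = 7.516e20, i.e. 7.516e20/6.022e23 = 0.001248 mol.
Fraction absorbed: 1 − 19.7/100 = 0.8030.
Photons absorbed: 0.8030 × 0.001248 = 0.001002 mol.
Φ = 2.14e-6 mol / 0.001002 mol photons = 0.00214.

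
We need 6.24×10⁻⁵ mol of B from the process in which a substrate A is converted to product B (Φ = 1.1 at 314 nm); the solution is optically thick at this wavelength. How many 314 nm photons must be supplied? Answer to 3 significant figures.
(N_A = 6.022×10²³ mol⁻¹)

3.42×10¹⁹ photons

Photons that must be absorbed: 6.24×10⁻⁵ / 1.1 = 5.673×10⁻⁵ mol.
Photon count: 5.673×10⁻⁵ × 6.022×10²³ = 3.42×10¹⁹.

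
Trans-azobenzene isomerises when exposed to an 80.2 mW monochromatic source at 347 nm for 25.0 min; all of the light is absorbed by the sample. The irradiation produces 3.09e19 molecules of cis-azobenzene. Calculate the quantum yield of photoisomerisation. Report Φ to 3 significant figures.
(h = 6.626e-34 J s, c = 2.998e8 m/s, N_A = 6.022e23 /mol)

Product: 3.09e19 / 6.022e23 = 5.131e-5 mol.
Photon energy at 347 nm: hc/λ = (6.626e-34)(2.998e8)/(347e-9) = 5.725e-19 J.
Energy delivered: (80.2 mW)(1500 s) = 120.3 J.
Photons incident: 120.3 / 5.725e-19 = 2.101e20, i.e. 2.101e20/6.022e23 = 3.489e-4 mol.
Φ = 5.131e-5 mol / 3.489e-4 mol photons = 0.147.

Φ = 0.147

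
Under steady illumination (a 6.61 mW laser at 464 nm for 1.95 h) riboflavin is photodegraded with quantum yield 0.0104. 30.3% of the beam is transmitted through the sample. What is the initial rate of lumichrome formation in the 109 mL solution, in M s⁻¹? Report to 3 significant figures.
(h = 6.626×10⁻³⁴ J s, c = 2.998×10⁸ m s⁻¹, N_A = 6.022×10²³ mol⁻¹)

Photon energy at 464 nm: hc/λ = (6.626×10⁻³⁴)(2.998×10⁸)/(464×10⁻⁹) = 4.281×10⁻¹⁹ J.
Energy delivered: (6.61 mW)(7020 s) = 46.40 J.
Photons incident: 46.40 / 4.281×10⁻¹⁹ = 1.084×10²⁰, i.e. 1.084×10²⁰/6.022×10²³ = 1.800×10⁻⁴ mol.
Fraction absorbed: 1 − 30.3/100 = 0.6970.
Photons absorbed: 0.6970 × 1.800×10⁻⁴ = 1.255×10⁻⁴ mol.
Product formed: 0.0104 × 1.255×10⁻⁴ = 1.305×10⁻⁶ mol.
Rate: 1.305×10⁻⁶ mol / (7020 s × 0.109 L) = 1.71×10⁻⁹ M s⁻¹.

1.71×10⁻⁹ M s⁻¹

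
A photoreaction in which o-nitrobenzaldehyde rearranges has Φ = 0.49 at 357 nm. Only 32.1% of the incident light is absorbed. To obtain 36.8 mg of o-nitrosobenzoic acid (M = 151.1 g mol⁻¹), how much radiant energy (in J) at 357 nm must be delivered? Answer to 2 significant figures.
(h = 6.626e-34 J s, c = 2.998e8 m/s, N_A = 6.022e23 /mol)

Product: 36.8 mg / 151.1 g mol⁻¹ = 2.435e-4 mol.
Photons that must be absorbed: 2.435e-4 / 0.49 = 4.969e-4 mol.
Incident photons needed: 4.969e-4 / 0.321 = 0.001548 mol.
Photon energy: hc/λ = 5.564e-19 J; per mole, 3.351e5 J mol⁻¹.
Energy required: 0.001548 × 3.351e5 = 520 J.

520 J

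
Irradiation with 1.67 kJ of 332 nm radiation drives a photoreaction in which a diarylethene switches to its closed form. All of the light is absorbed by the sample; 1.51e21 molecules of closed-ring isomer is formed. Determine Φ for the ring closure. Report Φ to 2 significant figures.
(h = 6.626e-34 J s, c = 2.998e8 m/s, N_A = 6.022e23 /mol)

Φ = 0.54

Product: 1.51e21 / 6.022e23 = 0.002507 mol.
Photon energy at 332 nm: hc/λ = (6.626e-34)(2.998e8)/(332e-9) = 5.983e-19 J.
Incident energy: 1.67 kJ = 1670 J.
Photons incident: 1670 / 5.983e-19 = 2.791e21, i.e. 2.791e21/6.022e23 = 0.004635 mol.
Φ = 0.002507 mol / 0.004635 mol photons = 0.54.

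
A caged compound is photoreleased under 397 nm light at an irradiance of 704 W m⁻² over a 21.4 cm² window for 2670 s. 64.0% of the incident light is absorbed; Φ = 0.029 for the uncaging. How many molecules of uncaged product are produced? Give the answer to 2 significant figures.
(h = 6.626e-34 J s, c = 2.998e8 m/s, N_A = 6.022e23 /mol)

Photon energy at 397 nm: hc/λ = (6.626e-34)(2.998e8)/(397e-9) = 5.004e-19 J.
Energy delivered: (704 W m⁻²)(21.4e-4 m²)(2670 s) = 4023 J.
Photons incident: 4023 / 5.004e-19 = 8.040e21, i.e. 8.040e21/6.022e23 = 0.01335 mol.
Photons absorbed: 0.640 × 0.01335 = 0.008544 mol.
Product: Φ × n_abs = 0.029 × 0.008544 = 2.478e-4 mol.
As a count: 2.478e-4 × 6.022e23 = 1.5e20.

1.5e20 molecules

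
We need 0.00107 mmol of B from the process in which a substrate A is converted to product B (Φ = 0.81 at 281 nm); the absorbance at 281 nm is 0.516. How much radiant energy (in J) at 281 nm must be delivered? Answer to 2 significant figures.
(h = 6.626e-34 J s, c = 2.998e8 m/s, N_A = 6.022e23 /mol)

Product: 0.00107 mmol = 1.07e-6 mol.
Photons that must be absorbed: 1.07e-6 / 0.81 = 1.321e-6 mol.
Fraction absorbed: 1 − 10^(−0.516) = 0.6952.
Incident photons needed: 1.321e-6 / 0.6952 = 1.900e-6 mol.
Photon energy: hc/λ = 7.069e-19 J; per mole, 4.257e5 J mol⁻¹.
Energy required: 1.900e-6 × 4.257e5 = 0.81 J.

0.81 J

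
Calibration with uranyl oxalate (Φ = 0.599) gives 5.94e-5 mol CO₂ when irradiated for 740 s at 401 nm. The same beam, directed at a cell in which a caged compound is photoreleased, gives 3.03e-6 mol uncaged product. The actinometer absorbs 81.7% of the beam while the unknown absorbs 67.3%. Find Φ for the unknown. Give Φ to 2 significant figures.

Photons absorbed by the actinometer: 5.94e-5 / 0.599 = 9.917e-5 mol.
Incident flux: 9.917e-5 / 0.817 = 1.214e-4 einstein.
Absorbed by unknown: 0.673 × 1.214e-4 = 8.170e-5 mol.
Φ(unknown) = 3.03e-6 / 8.170e-5 = 0.037.

Φ = 0.037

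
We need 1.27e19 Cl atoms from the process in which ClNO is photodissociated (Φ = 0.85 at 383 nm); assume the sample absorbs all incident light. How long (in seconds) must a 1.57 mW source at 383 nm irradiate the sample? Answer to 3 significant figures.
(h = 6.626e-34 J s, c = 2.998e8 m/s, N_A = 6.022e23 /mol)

t ≈ 4940 s

Product: 1.27e19 / 6.022e23 = 2.109e-5 mol.
Photons that must be absorbed: 2.109e-5 / 0.85 = 2.481e-5 mol.
Photon energy: hc/λ = 5.187e-19 J; per mole, 3.124e5 J mol⁻¹.
Energy required: 2.481e-5 × 3.124e5 = 7.751 J.
Time: 7.751 J / 0.00157 W = 4940 s.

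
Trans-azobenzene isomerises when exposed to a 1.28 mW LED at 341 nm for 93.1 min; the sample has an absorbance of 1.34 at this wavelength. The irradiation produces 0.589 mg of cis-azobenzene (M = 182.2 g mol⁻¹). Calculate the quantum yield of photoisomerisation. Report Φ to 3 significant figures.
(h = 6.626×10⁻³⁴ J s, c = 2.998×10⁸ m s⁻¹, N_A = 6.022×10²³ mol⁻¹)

Φ = 0.166

Product: 0.589 mg / 182.2 g mol⁻¹ = 3.233×10⁻⁶ mol.
Photon energy at 341 nm: hc/λ = (6.626×10⁻³⁴)(2.998×10⁸)/(341×10⁻⁹) = 5.825×10⁻¹⁹ J.
Energy delivered: (1.28 mW)(5586 s) = 7.150 J.
Photons incident: 7.150 / 5.825×10⁻¹⁹ = 1.227×10¹⁹, i.e. 1.227×10¹⁹/6.022×10²³ = 2.038×10⁻⁵ mol.
Fraction absorbed: 1 − 10^(−1.34) = 0.9543.
Photons absorbed: 0.9543 × 2.038×10⁻⁵ = 1.945×10⁻⁵ mol.
Φ = 3.233×10⁻⁶ mol / 1.945×10⁻⁵ mol photons = 0.166.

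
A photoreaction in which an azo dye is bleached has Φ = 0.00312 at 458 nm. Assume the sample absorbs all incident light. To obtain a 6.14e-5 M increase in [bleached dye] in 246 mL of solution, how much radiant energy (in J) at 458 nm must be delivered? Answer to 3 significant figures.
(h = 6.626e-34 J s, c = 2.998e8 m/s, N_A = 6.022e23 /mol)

1260 J

Product: (6.14e-5 M)(0.246 L) = 1.510e-5 mol.
Photons that must be absorbed: 1.510e-5 / 0.00312 = 0.004840 mol.
Photon energy: hc/λ = 4.337e-19 J; per mole, 2.612e5 J mol⁻¹.
Energy required: 0.004840 × 2.612e5 = 1260 J.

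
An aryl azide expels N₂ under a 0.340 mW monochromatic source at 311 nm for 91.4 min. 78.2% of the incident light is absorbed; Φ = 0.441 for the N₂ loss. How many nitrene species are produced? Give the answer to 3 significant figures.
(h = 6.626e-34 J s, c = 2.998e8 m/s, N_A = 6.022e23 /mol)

1.01e18 species

Photon energy at 311 nm: hc/λ = (6.626e-34)(2.998e8)/(311e-9) = 6.387e-19 J.
Energy delivered: (0.340 mW)(5484 s) = 1.865 J.
Photons incident: 1.865 / 6.387e-19 = 2.920e18, i.e. 2.920e18/6.022e23 = 4.849e-6 mol.
Photons absorbed: 0.782 × 4.849e-6 = 3.792e-6 mol.
Product: Φ × n_abs = 0.441 × 3.792e-6 = 1.672e-6 mol.
As a count: 1.672e-6 × 6.022e23 = 1.01e18.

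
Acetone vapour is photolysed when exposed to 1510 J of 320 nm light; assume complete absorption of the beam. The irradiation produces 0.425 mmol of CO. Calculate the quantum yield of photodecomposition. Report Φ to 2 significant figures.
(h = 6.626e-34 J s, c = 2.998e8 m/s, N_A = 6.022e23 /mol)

Product: 0.425 mmol = 4.25e-4 mol.
Photon energy at 320 nm: hc/λ = (6.626e-34)(2.998e8)/(320e-9) = 6.208e-19 J.
Photons incident: 1510 / 6.208e-19 = 2.432e21, i.e. 2.432e21/6.022e23 = 0.004039 mol.
Φ = 4.25e-4 mol / 0.004039 mol photons = 0.11.

Φ = 0.11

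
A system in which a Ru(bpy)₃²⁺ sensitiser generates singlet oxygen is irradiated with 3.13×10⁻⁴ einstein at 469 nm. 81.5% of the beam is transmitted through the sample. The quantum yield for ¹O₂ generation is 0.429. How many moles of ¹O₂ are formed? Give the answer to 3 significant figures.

Fraction absorbed: 1 − 81.5/100 = 0.1850.
Photons absorbed: 0.1850 × 3.13×10⁻⁴ = 5.791×10⁻⁵ mol.
Product: Φ × n_abs = 0.429 × 5.791×10⁻⁵ = 2.484×10⁻⁵ mol.

2.48×10⁻⁵ mol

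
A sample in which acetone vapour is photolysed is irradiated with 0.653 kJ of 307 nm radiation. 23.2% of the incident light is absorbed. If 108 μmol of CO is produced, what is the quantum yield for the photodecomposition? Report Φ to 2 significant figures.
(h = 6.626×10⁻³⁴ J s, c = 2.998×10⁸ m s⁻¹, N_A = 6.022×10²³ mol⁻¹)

Product: 108 μmol = 1.08×10⁻⁴ mol.
Photon energy at 307 nm: hc/λ = (6.626×10⁻³⁴)(2.998×10⁸)/(307×10⁻⁹) = 6.471×10⁻¹⁹ J.
Incident energy: 0.653 kJ = 653 J.
Photons incident: 653 / 6.471×10⁻¹⁹ = 1.009×10²¹, i.e. 1.009×10²¹/6.022×10²³ = 0.001676 mol.
Photons absorbed: 0.232 × 0.001676 = 3.888×10⁻⁴ mol.
Φ = 1.08×10⁻⁴ mol / 3.888×10⁻⁴ mol photons = 0.28.

Φ = 0.28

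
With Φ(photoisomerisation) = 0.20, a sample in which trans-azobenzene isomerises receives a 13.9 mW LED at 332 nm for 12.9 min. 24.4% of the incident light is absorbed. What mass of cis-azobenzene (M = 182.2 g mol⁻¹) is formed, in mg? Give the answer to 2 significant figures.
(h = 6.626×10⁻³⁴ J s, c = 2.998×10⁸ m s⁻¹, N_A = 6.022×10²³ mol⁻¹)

Photon energy at 332 nm: hc/λ = (6.626×10⁻³⁴)(2.998×10⁸)/(332×10⁻⁹) = 5.983×10⁻¹⁹ J.
Energy delivered: (13.9 mW)(774 s) = 10.76 J.
Photons incident: 10.76 / 5.983×10⁻¹⁹ = 1.798×10¹⁹, i.e. 1.798×10¹⁹/6.022×10²³ = 2.986×10⁻⁵ mol.
Photons absorbed: 0.244 × 2.986×10⁻⁵ = 7.286×10⁻⁶ mol.
Product: Φ × n_abs = 0.20 × 7.286×10⁻⁶ = 1.457×10⁻⁶ mol.
Mass: 1.457×10⁻⁶ × 182.2 = 2.655×10⁻⁴ g = 0.27 mg.

0.27 mg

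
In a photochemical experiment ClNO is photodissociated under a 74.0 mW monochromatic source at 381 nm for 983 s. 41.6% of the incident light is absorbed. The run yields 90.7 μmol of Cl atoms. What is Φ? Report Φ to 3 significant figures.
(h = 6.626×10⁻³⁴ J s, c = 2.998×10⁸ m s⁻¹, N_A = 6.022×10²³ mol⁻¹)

Φ = 0.941

Product: 90.7 μmol = 9.07×10⁻⁵ mol.
Photon energy at 381 nm: hc/λ = (6.626×10⁻³⁴)(2.998×10⁸)/(381×10⁻⁹) = 5.214×10⁻¹⁹ J.
Energy delivered: (74.0 mW)(983 s) = 72.74 J.
Photons incident: 72.74 / 5.214×10⁻¹⁹ = 1.395×10²⁰, i.e. 1.395×10²⁰/6.022×10²³ = 2.317×10⁻⁴ mol.
Photons absorbed: 0.416 × 2.317×10⁻⁴ = 9.639×10⁻⁵ mol.
Φ = 9.07×10⁻⁵ mol / 9.639×10⁻⁵ mol photons = 0.941.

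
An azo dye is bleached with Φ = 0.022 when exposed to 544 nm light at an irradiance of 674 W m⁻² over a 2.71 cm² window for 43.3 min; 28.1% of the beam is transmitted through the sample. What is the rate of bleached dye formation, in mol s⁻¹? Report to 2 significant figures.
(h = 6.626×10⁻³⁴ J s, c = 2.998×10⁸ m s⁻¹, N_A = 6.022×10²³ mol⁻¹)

1.3×10⁻⁸ mol s⁻¹

Photon energy at 544 nm: hc/λ = (6.626×10⁻³⁴)(2.998×10⁸)/(544×10⁻⁹) = 3.652×10⁻¹⁹ J.
Energy delivered: (674 W m⁻²)(2.71×10⁻⁴ m²)(2598 s) = 474.5 J.
Photons incident: 474.5 / 3.652×10⁻¹⁹ = 1.299×10²¹, i.e. 1.299×10²¹/6.022×10²³ = 0.002157 mol.
Fraction absorbed: 1 − 28.1/100 = 0.7190.
Photons absorbed: 0.7190 × 0.002157 = 0.001551 mol.
Product formed: 0.022 × 0.001551 = 3.412×10⁻⁵ mol.
Rate: 3.412×10⁻⁵ / 2598 s = 1.3×10⁻⁸ mol s⁻¹.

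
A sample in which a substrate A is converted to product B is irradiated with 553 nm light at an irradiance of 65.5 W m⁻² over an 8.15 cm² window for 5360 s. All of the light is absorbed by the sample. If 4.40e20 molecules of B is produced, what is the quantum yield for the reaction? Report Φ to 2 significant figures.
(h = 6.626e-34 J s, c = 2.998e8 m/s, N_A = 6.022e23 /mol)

Product: 4.40e20 / 6.022e23 = 7.307e-4 mol.
Photon energy at 553 nm: hc/λ = (6.626e-34)(2.998e8)/(553e-9) = 3.592e-19 J.
Energy delivered: (65.5 W m⁻²)(8.15e-4 m²)(5360 s) = 286.1 J.
Photons incident: 286.1 / 3.592e-19 = 7.965e20, i.e. 7.965e20/6.022e23 = 0.001323 mol.
Φ = 7.307e-4 mol / 0.001323 mol photons = 0.55.

Φ = 0.55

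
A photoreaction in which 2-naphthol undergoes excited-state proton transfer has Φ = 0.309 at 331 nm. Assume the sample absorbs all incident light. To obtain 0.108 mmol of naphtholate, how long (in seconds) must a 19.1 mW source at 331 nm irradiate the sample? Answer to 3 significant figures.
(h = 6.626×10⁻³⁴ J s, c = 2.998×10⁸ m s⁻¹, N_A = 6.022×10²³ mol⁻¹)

Product: 0.108 mmol = 1.08×10⁻⁴ mol.
Photons that must be absorbed: 1.08×10⁻⁴ / 0.309 = 3.495×10⁻⁴ mol.
Photon energy: hc/λ = 6.001×10⁻¹⁹ J; per mole, 3.614×10⁵ J mol⁻¹.
Energy required: 3.495×10⁻⁴ × 3.614×10⁵ = 126.3 J.
Time: 126.3 J / 0.0191 W = 6610 s.

t ≈ 6610 s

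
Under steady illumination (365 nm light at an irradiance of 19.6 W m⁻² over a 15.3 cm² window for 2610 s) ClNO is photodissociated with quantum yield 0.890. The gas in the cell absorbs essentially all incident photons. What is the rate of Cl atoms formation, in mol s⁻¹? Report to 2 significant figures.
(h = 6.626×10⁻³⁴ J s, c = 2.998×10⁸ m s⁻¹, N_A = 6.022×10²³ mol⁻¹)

8.1×10⁻⁸ mol s⁻¹

Photon energy at 365 nm: hc/λ = (6.626×10⁻³⁴)(2.998×10⁸)/(365×10⁻⁹) = 5.442×10⁻¹⁹ J.
Energy delivered: (19.6 W m⁻²)(15.3×10⁻⁴ m²)(2610 s) = 78.27 J.
Photons incident: 78.27 / 5.442×10⁻¹⁹ = 1.438×10²⁰, i.e. 1.438×10²⁰/6.022×10²³ = 2.388×10⁻⁴ mol.
Product formed: 0.890 × 2.388×10⁻⁴ = 2.125×10⁻⁴ mol.
Rate: 2.125×10⁻⁴ / 2610 s = 8.1×10⁻⁸ mol s⁻¹.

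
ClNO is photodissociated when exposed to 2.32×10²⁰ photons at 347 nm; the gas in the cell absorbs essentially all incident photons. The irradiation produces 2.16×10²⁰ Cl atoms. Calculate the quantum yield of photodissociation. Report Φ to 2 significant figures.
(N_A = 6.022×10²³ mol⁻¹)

Φ = 0.93

Product: 2.16×10²⁰ / 6.022×10²³ = 3.587×10⁻⁴ mol.
Moles of photons: 2.32×10²⁰ / 6.022×10²³ = 3.853×10⁻⁴ mol.
Φ = 3.587×10⁻⁴ mol / 3.853×10⁻⁴ mol photons = 0.93.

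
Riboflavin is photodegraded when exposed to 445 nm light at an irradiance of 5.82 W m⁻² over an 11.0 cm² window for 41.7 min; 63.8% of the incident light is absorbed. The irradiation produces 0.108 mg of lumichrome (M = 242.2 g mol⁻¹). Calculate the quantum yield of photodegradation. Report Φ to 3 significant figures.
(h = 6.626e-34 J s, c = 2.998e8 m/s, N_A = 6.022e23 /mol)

Product: 0.108 mg / 242.2 g mol⁻¹ = 4.459e-7 mol.
Photon energy at 445 nm: hc/λ = (6.626e-34)(2.998e8)/(445e-9) = 4.464e-19 J.
Energy delivered: (5.82 W m⁻²)(11.0e-4 m²)(2502 s) = 16.02 J.
Photons incident: 16.02 / 4.464e-19 = 3.589e19, i.e. 3.589e19/6.022e23 = 5.960e-5 mol.
Photons absorbed: 0.638 × 5.960e-5 = 3.802e-5 mol.
Φ = 4.459e-7 mol / 3.802e-5 mol photons = 0.0117.

Φ = 0.0117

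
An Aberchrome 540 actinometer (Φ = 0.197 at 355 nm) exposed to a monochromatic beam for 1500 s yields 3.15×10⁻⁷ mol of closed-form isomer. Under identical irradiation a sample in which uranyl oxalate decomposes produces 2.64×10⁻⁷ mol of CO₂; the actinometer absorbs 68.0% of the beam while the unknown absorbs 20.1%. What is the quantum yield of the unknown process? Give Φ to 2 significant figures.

Φ = 0.56

Photons absorbed by the actinometer: 3.15×10⁻⁷ / 0.197 = 1.599×10⁻⁶ mol.
Incident flux: 1.599×10⁻⁶ / 0.680 = 2.351×10⁻⁶ einstein.
Absorbed by unknown: 0.201 × 2.351×10⁻⁶ = 4.726×10⁻⁷ mol.
Φ(unknown) = 2.64×10⁻⁷ / 4.726×10⁻⁷ = 0.56.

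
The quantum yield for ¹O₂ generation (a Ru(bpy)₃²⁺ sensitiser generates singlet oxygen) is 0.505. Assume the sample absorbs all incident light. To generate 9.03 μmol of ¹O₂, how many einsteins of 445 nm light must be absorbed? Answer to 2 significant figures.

1.8×10⁻⁵ einstein

Product: 9.03 μmol = 9.03×10⁻⁶ mol.
Photons that must be absorbed: 9.03×10⁻⁶ / 0.505 = 1.788×10⁻⁵ mol.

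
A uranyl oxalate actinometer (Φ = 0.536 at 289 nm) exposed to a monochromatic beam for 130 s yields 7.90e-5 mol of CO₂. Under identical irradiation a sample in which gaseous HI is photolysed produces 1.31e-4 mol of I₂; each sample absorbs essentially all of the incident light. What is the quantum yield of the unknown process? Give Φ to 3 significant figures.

Φ = 0.889

Photons absorbed by the actinometer: 7.90e-5 / 0.536 = 1.474e-4 mol.
Φ(unknown) = 1.31e-4 / 1.474e-4 = 0.889.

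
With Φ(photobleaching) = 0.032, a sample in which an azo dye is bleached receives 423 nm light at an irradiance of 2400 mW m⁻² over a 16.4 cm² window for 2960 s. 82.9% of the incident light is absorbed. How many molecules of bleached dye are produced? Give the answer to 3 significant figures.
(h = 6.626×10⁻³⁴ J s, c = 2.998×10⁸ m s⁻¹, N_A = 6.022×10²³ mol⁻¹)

6.58×10¹⁷ molecules

Photon energy at 423 nm: hc/λ = (6.626×10⁻³⁴)(2.998×10⁸)/(423×10⁻⁹) = 4.696×10⁻¹⁹ J.
Energy delivered: (2400 mW m⁻²)(16.4×10⁻⁴ m²)(2960 s) = 11.65 J.
Photons incident: 11.65 / 4.696×10⁻¹⁹ = 2.481×10¹⁹, i.e. 2.481×10¹⁹/6.022×10²³ = 4.120×10⁻⁵ mol.
Photons absorbed: 0.829 × 4.120×10⁻⁵ = 3.415×10⁻⁵ mol.
Product: Φ × n_abs = 0.032 × 3.415×10⁻⁵ = 1.093×10⁻⁶ mol.
As a count: 1.093×10⁻⁶ × 6.022×10²³ = 6.58×10¹⁷.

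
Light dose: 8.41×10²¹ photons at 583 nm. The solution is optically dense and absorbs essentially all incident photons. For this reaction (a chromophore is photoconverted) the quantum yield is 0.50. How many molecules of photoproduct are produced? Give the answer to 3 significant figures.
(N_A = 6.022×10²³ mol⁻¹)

Moles of photons: 8.41×10²¹ / 6.022×10²³ = 0.01397 mol.
Product: Φ × n_abs = 0.50 × 0.01397 = 0.006985 mol.
As a count: 0.006985 × 6.022×10²³ = 4.21×10²¹.

4.21×10²¹ molecules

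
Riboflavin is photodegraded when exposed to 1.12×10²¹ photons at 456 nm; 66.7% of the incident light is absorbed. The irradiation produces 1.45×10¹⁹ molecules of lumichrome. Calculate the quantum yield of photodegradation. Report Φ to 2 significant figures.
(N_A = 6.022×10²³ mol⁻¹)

Product: 1.45×10¹⁹ / 6.022×10²³ = 2.408×10⁻⁵ mol.
Moles of photons: 1.12×10²¹ / 6.022×10²³ = 0.001860 mol.
Photons absorbed: 0.667 × 0.001860 = 0.001241 mol.
Φ = 2.408×10⁻⁵ mol / 0.001241 mol photons = 0.019.

Φ = 0.019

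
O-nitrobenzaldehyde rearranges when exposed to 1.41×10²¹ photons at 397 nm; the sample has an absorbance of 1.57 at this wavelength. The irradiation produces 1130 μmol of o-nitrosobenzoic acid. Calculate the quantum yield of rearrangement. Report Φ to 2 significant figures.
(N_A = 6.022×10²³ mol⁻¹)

Product: 1130 μmol = 0.00113 mol.
Moles of photons: 1.41×10²¹ / 6.022×10²³ = 0.002341 mol.
Fraction absorbed: 1 − 10^(−1.57) = 0.9731.
Photons absorbed: 0.9731 × 0.002341 = 0.002278 mol.
Φ = 0.00113 mol / 0.002278 mol photons = 0.50.

Φ = 0.50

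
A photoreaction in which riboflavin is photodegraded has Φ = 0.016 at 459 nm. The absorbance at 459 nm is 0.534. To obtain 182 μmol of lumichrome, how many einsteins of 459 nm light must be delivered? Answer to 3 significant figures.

0.0161 einstein

Product: 182 μmol = 1.82×10⁻⁴ mol.
Photons that must be absorbed: 1.82×10⁻⁴ / 0.016 = 0.01138 mol.
Fraction absorbed: 1 − 10^(−0.534) = 0.7076.
Incident photons needed: 0.01138 / 0.7076 = 0.01608 mol.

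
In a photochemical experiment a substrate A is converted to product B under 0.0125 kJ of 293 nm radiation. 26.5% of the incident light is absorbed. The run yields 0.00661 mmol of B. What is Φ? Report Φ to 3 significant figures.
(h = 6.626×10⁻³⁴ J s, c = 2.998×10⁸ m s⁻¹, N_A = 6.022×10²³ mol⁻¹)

Product: 0.00661 mmol = 6.61×10⁻⁶ mol.
Photon energy at 293 nm: hc/λ = (6.626×10⁻³⁴)(2.998×10⁸)/(293×10⁻⁹) = 6.780×10⁻¹⁹ J.
Incident energy: 0.0125 kJ = 12.5 J.
Photons incident: 12.5 / 6.780×10⁻¹⁹ = 1.844×10¹⁹, i.e. 1.844×10¹⁹/6.022×10²³ = 3.062×10⁻⁵ mol.
Photons absorbed: 0.265 × 3.062×10⁻⁵ = 8.114×10⁻⁶ mol.
Φ = 6.61×10⁻⁶ mol / 8.114×10⁻⁶ mol photons = 0.815.

Φ = 0.815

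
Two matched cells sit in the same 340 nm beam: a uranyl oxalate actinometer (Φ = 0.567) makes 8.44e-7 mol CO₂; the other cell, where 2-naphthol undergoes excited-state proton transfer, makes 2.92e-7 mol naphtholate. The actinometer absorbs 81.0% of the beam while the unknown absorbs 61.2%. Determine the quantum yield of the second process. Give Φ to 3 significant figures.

Φ = 0.260

Photons absorbed by the actinometer: 8.44e-7 / 0.567 = 1.489e-6 mol.
Incident flux: 1.489e-6 / 0.810 = 1.838e-6 einstein.
Absorbed by unknown: 0.612 × 1.838e-6 = 1.125e-6 mol.
Φ(unknown) = 2.92e-7 / 1.125e-6 = 0.260.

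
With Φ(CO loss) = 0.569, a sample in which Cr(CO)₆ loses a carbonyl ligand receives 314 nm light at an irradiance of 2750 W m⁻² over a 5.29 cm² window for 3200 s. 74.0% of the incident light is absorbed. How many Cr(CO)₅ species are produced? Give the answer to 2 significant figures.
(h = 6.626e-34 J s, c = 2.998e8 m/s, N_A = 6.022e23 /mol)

Photon energy at 314 nm: hc/λ = (6.626e-34)(2.998e8)/(314e-9) = 6.326e-19 J.
Energy delivered: (2750 W m⁻²)(5.29e-4 m²)(3200 s) = 4655 J.
Photons incident: 4655 / 6.326e-19 = 7.359e21, i.e. 7.359e21/6.022e23 = 0.01222 mol.
Photons absorbed: 0.740 × 0.01222 = 0.009043 mol.
Product: Φ × n_abs = 0.569 × 0.009043 = 0.005145 mol.
As a count: 0.005145 × 6.022e23 = 3.1e21.

3.1e21 species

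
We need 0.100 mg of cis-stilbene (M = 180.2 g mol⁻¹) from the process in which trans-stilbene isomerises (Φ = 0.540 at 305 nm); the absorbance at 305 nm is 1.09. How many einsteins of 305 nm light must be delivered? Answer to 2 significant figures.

1.1×10⁻⁶ einstein

Product: 0.100 mg / 180.2 g mol⁻¹ = 5.549×10⁻⁷ mol.
Photons that must be absorbed: 5.549×10⁻⁷ / 0.540 = 1.028×10⁻⁶ mol.
Fraction absorbed: 1 − 10^(−1.09) = 0.9187.
Incident photons needed: 1.028×10⁻⁶ / 0.9187 = 1.119×10⁻⁶ mol.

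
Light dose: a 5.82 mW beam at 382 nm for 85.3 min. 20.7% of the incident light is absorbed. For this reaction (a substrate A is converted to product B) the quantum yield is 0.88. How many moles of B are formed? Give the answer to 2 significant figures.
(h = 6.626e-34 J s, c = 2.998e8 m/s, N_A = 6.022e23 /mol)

1.7e-5 mol

Photon energy at 382 nm: hc/λ = (6.626e-34)(2.998e8)/(382e-9) = 5.200e-19 J.
Energy delivered: (5.82 mW)(5118 s) = 29.79 J.
Photons incident: 29.79 / 5.200e-19 = 5.729e19, i.e. 5.729e19/6.022e23 = 9.513e-5 mol.
Photons absorbed: 0.207 × 9.513e-5 = 1.969e-5 mol.
Product: Φ × n_abs = 0.88 × 1.969e-5 = 1.733e-5 mol.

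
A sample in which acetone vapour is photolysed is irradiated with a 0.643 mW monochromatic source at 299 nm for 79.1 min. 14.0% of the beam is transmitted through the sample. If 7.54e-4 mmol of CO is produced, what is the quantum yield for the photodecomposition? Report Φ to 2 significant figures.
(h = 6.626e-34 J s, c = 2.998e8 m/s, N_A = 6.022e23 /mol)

Φ = 0.11

Product: 7.54e-4 mmol = 7.54e-7 mol.
Photon energy at 299 nm: hc/λ = (6.626e-34)(2.998e8)/(299e-9) = 6.644e-19 J.
Energy delivered: (0.643 mW)(4746 s) = 3.052 J.
Photons incident: 3.052 / 6.644e-19 = 4.594e18, i.e. 4.594e18/6.022e23 = 7.629e-6 mol.
Fraction absorbed: 1 − 14.0/100 = 0.8600.
Photons absorbed: 0.8600 × 7.629e-6 = 6.561e-6 mol.
Φ = 7.54e-7 mol / 6.561e-6 mol photons = 0.11.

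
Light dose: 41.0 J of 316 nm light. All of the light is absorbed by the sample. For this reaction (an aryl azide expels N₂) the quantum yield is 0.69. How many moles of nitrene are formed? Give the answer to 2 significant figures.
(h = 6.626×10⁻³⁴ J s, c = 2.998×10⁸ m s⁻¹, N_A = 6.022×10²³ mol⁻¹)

Photon energy at 316 nm: hc/λ = (6.626×10⁻³⁴)(2.998×10⁸)/(316×10⁻⁹) = 6.286×10⁻¹⁹ J.
Photons incident: 41.0 / 6.286×10⁻¹⁹ = 6.522×10¹⁹, i.e. 6.522×10¹⁹/6.022×10²³ = 1.083×10⁻⁴ mol.
Product: Φ × n_abs = 0.69 × 1.083×10⁻⁴ = 7.473×10⁻⁵ mol.

7.5×10⁻⁵ mol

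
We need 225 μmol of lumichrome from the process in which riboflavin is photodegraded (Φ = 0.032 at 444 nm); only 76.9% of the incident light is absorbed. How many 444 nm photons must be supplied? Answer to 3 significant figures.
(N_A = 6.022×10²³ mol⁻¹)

5.51×10²¹ photons

Product: 225 μmol = 2.25×10⁻⁴ mol.
Photons that must be absorbed: 2.25×10⁻⁴ / 0.032 = 0.007031 mol.
Incident photons needed: 0.007031 / 0.769 = 0.009143 mol.
Photon count: 0.009143 × 6.022×10²³ = 5.51×10²¹.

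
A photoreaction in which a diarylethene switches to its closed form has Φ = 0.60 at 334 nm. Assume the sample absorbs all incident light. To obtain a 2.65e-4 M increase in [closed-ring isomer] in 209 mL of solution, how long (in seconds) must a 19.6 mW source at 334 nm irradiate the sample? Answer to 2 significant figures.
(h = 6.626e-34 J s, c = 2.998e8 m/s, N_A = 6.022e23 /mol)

t ≈ 1700 s

Product: (2.65e-4 M)(0.209 L) = 5.538e-5 mol.
Photons that must be absorbed: 5.538e-5 / 0.60 = 9.230e-5 mol.
Photon energy: hc/λ = 5.948e-19 J; per mole, 3.582e5 J mol⁻¹.
Energy required: 9.230e-5 × 3.582e5 = 33.06 J.
Time: 33.06 J / 0.0196 W = 1700 s.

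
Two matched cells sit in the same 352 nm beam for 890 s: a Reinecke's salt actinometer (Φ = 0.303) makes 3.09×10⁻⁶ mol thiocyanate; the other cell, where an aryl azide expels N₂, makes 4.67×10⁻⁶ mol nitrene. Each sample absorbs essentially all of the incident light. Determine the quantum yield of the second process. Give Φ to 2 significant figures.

Photons absorbed by the actinometer: 3.09×10⁻⁶ / 0.303 = 1.020×10⁻⁵ mol.
Φ(unknown) = 4.67×10⁻⁶ / 1.020×10⁻⁵ = 0.46.

Φ = 0.46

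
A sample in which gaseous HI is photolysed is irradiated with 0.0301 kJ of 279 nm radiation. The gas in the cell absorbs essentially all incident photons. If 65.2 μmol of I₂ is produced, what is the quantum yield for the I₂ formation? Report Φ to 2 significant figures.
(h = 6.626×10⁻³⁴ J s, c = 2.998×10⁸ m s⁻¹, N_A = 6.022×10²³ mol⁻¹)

Product: 65.2 μmol = 6.52×10⁻⁵ mol.
Photon energy at 279 nm: hc/λ = (6.626×10⁻³⁴)(2.998×10⁸)/(279×10⁻⁹) = 7.120×10⁻¹⁹ J.
Incident energy: 0.0301 kJ = 30.1 J.
Photons incident: 30.1 / 7.120×10⁻¹⁹ = 4.228×10¹⁹, i.e. 4.228×10¹⁹/6.022×10²³ = 7.021×10⁻⁵ mol.
Φ = 6.52×10⁻⁵ mol / 7.021×10⁻⁵ mol photons = 0.93.

Φ = 0.93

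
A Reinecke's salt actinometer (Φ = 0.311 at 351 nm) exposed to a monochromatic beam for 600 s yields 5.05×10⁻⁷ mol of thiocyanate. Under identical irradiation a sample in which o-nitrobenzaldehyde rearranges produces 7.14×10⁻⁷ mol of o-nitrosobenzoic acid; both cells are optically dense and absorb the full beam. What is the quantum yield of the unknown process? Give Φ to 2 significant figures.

Φ = 0.44

Photons absorbed by the actinometer: 5.05×10⁻⁷ / 0.311 = 1.624×10⁻⁶ mol.
Φ(unknown) = 7.14×10⁻⁷ / 1.624×10⁻⁶ = 0.44.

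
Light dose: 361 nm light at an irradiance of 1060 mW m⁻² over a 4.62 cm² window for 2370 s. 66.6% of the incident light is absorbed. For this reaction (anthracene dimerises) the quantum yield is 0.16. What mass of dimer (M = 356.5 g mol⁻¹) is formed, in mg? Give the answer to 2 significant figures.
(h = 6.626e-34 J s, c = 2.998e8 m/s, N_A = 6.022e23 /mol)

Photon energy at 361 nm: hc/λ = (6.626e-34)(2.998e8)/(361e-9) = 5.503e-19 J.
Energy delivered: (1060 mW m⁻²)(4.62e-4 m²)(2370 s) = 1.161 J.
Photons incident: 1.161 / 5.503e-19 = 2.110e18, i.e. 2.110e18/6.022e23 = 3.504e-6 mol.
Photons absorbed: 0.666 × 3.504e-6 = 2.334e-6 mol.
Product: Φ × n_abs = 0.16 × 2.334e-6 = 3.734e-7 mol.
Mass: 3.734e-7 × 356.5 = 1.331e-4 g = 0.13 mg.

0.13 mg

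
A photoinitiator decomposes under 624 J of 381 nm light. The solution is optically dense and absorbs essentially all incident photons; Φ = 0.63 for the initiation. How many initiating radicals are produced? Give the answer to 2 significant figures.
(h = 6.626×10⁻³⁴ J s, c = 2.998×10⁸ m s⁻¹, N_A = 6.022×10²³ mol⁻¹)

Photon energy at 381 nm: hc/λ = (6.626×10⁻³⁴)(2.998×10⁸)/(381×10⁻⁹) = 5.214×10⁻¹⁹ J.
Photons incident: 624 / 5.214×10⁻¹⁹ = 1.197×10²¹, i.e. 1.197×10²¹/6.022×10²³ = 0.001988 mol.
Product: Φ × n_abs = 0.63 × 0.001988 = 0.001252 mol.
As a count: 0.001252 × 6.022×10²³ = 7.5×10²⁰.

7.5×10²⁰ initiating radicals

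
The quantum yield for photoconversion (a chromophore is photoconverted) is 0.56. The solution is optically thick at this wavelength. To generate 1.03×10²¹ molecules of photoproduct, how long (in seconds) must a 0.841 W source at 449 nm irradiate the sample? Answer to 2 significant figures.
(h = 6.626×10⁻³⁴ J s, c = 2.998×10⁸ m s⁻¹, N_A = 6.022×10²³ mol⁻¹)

Product: 1.03×10²¹ / 6.022×10²³ = 0.001710 mol.
Photons that must be absorbed: 0.001710 / 0.56 = 0.003054 mol.
Photon energy: hc/λ = 4.424×10⁻¹⁹ J; per mole, 2.664×10⁵ J mol⁻¹.
Energy required: 0.003054 × 2.664×10⁵ = 813.6 J.
Time: 813.6 J / 0.841 W = 970 s.

t ≈ 970 s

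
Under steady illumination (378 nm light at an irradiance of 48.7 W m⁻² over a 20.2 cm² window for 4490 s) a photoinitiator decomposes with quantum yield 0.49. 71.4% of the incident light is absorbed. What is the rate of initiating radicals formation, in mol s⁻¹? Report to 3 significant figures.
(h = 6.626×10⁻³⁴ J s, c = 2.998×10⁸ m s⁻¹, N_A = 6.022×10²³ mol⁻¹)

Photon energy at 378 nm: hc/λ = (6.626×10⁻³⁴)(2.998×10⁸)/(378×10⁻⁹) = 5.255×10⁻¹⁹ J.
Energy delivered: (48.7 W m⁻²)(20.2×10⁻⁴ m²)(4490 s) = 441.7 J.
Photons incident: 441.7 / 5.255×10⁻¹⁹ = 8.405×10²⁰, i.e. 8.405×10²⁰/6.022×10²³ = 0.001396 mol.
Photons absorbed: 0.714 × 0.001396 = 9.967×10⁻⁴ mol.
Product formed: 0.49 × 9.967×10⁻⁴ = 4.884×10⁻⁴ mol.
Rate: 4.884×10⁻⁴ / 4490 s = 1.09×10⁻⁷ mol s⁻¹.

1.09×10⁻⁷ mol s⁻¹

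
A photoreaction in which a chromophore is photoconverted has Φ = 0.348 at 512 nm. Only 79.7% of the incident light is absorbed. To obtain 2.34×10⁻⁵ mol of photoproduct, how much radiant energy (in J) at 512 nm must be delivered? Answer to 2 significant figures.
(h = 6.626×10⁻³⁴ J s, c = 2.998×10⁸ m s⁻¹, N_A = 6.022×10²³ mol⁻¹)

Photons that must be absorbed: 2.34×10⁻⁵ / 0.348 = 6.724×10⁻⁵ mol.
Incident photons needed: 6.724×10⁻⁵ / 0.797 = 8.437×10⁻⁵ mol.
Photon energy: hc/λ = 3.880×10⁻¹⁹ J; per mole, 2.337×10⁵ J mol⁻¹.
Energy required: 8.437×10⁻⁵ × 2.337×10⁵ = 20 J.

20 J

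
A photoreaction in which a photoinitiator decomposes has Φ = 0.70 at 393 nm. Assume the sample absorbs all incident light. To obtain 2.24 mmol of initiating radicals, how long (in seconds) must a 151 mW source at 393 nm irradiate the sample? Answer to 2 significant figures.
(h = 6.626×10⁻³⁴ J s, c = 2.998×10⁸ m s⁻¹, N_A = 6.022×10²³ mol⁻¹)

t ≈ 6500 s

Product: 2.24 mmol = 0.00224 mol.
Photons that must be absorbed: 0.00224 / 0.70 = 0.003200 mol.
Photon energy: hc/λ = 5.055×10⁻¹⁹ J; per mole, 3.044×10⁵ J mol⁻¹.
Energy required: 0.003200 × 3.044×10⁵ = 974.1 J.
Time: 974.1 J / 0.151 W = 6500 s.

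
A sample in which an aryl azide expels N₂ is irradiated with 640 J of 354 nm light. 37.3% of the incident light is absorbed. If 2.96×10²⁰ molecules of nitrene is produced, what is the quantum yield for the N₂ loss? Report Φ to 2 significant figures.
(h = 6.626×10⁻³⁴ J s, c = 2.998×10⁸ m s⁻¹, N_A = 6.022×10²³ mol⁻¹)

Φ = 0.70

Product: 2.96×10²⁰ / 6.022×10²³ = 4.915×10⁻⁴ mol.
Photon energy at 354 nm: hc/λ = (6.626×10⁻³⁴)(2.998×10⁸)/(354×10⁻⁹) = 5.612×10⁻¹⁹ J.
Photons incident: 640 / 5.612×10⁻¹⁹ = 1.140×10²¹, i.e. 1.140×10²¹/6.022×10²³ = 0.001893 mol.
Photons absorbed: 0.373 × 0.001893 = 7.061×10⁻⁴ mol.
Φ = 4.915×10⁻⁴ mol / 7.061×10⁻⁴ mol photons = 0.70.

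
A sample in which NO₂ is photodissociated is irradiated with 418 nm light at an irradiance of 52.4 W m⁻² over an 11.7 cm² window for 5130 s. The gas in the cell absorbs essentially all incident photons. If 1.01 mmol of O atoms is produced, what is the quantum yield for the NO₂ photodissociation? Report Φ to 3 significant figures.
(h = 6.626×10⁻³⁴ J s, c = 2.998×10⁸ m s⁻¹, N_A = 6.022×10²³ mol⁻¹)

Φ = 0.919

Product: 1.01 mmol = 0.00101 mol.
Photon energy at 418 nm: hc/λ = (6.626×10⁻³⁴)(2.998×10⁸)/(418×10⁻⁹) = 4.752×10⁻¹⁹ J.
Energy delivered: (52.4 W m⁻²)(11.7×10⁻⁴ m²)(5130 s) = 314.5 J.
Photons incident: 314.5 / 4.752×10⁻¹⁹ = 6.618×10²⁰, i.e. 6.618×10²⁰/6.022×10²³ = 0.001099 mol.
Φ = 0.00101 mol / 0.001099 mol photons = 0.919.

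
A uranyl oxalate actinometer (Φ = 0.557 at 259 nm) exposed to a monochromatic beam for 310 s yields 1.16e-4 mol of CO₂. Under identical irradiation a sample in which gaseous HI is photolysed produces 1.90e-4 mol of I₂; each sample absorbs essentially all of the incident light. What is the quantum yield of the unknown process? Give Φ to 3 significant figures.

Φ = 0.912

Photons absorbed by the actinometer: 1.16e-4 / 0.557 = 2.083e-4 mol.
Φ(unknown) = 1.90e-4 / 2.083e-4 = 0.912.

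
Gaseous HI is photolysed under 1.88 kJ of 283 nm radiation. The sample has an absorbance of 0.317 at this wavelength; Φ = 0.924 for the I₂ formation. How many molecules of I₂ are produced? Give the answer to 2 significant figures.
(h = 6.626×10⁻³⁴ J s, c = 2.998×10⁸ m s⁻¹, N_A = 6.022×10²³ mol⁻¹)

Photon energy at 283 nm: hc/λ = (6.626×10⁻³⁴)(2.998×10⁸)/(283×10⁻⁹) = 7.019×10⁻¹⁹ J.
Incident energy: 1.88 kJ = 1880 J.
Photons incident: 1880 / 7.019×10⁻¹⁹ = 2.678×10²¹, i.e. 2.678×10²¹/6.022×10²³ = 0.004447 mol.
Fraction absorbed: 1 − 10^(−0.317) = 0.5181.
Photons absorbed: 0.5181 × 0.004447 = 0.002304 mol.
Product: Φ × n_abs = 0.924 × 0.002304 = 0.002129 mol.
As a count: 0.002129 × 6.022×10²³ = 1.3×10²¹.

1.3×10²¹ molecules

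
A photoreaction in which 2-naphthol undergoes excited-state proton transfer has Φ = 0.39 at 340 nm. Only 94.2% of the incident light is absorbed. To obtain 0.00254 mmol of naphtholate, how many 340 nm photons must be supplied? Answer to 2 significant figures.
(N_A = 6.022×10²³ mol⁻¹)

Product: 0.00254 mmol = 2.54×10⁻⁶ mol.
Photons that must be absorbed: 2.54×10⁻⁶ / 0.39 = 6.513×10⁻⁶ mol.
Incident photons needed: 6.513×10⁻⁶ / 0.942 = 6.914×10⁻⁶ mol.
Photon count: 6.914×10⁻⁶ × 6.022×10²³ = 4.2×10¹⁸.

4.2×10¹⁸ photons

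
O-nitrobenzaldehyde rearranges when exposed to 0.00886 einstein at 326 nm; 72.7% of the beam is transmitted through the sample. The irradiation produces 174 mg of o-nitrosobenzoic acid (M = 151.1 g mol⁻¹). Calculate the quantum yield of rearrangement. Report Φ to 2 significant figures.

Φ = 0.48

Product: 174 mg / 151.1 g mol⁻¹ = 0.001152 mol.
Fraction absorbed: 1 − 72.7/100 = 0.2730.
Photons absorbed: 0.2730 × 0.00886 = 0.002419 mol.
Φ = 0.001152 mol / 0.002419 mol photons = 0.48.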